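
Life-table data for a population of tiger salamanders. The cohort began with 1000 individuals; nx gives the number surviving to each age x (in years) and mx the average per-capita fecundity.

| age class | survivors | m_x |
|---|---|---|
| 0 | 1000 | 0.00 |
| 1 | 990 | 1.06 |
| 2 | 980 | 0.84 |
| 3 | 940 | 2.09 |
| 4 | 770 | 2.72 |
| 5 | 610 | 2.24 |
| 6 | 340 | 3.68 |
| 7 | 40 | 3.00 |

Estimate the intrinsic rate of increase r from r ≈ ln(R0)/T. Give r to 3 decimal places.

lx = nx/n0 = nx/1000: 1, 0.99, 0.98, 0.94, 0.77, 0.61, 0.34, 0.04
R0 = Σ lx·mx = 0 + 1.0494 + 0.8232 + 1.9646 + 2.0944 + 1.3664 + 1.2512 + 0.12 = 8.6692
Σ x·lx·mx = 32.1464; T = 32.1464/8.6692 = 3.70812…
r ≈ ln(R0)/T = ln(8.6692)/3.70812… = 0.58245… → 0.582

0.582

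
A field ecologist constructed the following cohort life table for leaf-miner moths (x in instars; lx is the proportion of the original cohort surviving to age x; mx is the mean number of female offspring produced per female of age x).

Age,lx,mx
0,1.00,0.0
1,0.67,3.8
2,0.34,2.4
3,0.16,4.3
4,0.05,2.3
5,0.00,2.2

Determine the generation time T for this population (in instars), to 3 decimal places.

1.609

lx·mx: 0, 2.546, 0.816, 0.688, 0.115, 0 → R0 = 4.165
x·lx·mx: 0, 2.546, 1.632, 2.064, 0.46, 0 → Σ = 6.702
T = 6.702 / 4.165 = 1.609124… → 1.609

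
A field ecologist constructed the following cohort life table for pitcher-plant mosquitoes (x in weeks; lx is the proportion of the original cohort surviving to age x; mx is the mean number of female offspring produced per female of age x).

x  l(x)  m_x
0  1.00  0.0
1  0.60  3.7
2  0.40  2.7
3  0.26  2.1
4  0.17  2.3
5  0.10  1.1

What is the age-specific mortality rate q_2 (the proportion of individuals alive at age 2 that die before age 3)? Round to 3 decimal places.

q_2 = (l_2 − l_3) / l_2 = (0.4 − 0.26) / 0.4
     = 0.14 / 0.4 = 0.35 → 0.350

0.350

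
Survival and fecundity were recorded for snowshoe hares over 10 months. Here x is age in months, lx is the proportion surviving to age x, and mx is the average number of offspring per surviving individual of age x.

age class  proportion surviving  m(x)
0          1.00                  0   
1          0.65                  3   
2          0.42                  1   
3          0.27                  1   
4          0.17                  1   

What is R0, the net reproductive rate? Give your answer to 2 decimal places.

2.81

lx·mx by age: 0, 1.95, 0.42, 0.27, 0.17
R0 = Σ lx·mx = 2.81 → 2.81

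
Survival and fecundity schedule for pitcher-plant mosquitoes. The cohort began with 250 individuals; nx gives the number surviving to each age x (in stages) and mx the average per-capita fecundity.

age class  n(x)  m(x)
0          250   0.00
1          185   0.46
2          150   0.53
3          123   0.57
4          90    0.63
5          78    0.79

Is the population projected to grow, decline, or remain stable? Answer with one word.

growing

lx = nx/n0 = nx/250: 1, 0.74, 0.6, 0.492, 0.36, 0.312
R0 = Σ lx·mx = 0 + 0.3404 + 0.318 + 0.28044 + 0.2268 + 0.24648 = 1.41212
R0 > 1, so the population is growing.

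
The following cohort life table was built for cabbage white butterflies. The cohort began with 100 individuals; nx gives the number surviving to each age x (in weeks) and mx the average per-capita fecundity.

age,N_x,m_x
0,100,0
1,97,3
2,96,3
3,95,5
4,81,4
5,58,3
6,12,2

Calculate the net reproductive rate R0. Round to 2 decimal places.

15.76

lx = nx/n0 = nx/100: 1, 0.97, 0.96, 0.95, 0.81, 0.58, 0.12
lx·mx by age: 0, 2.91, 2.88, 4.75, 3.24, 1.74, 0.24
R0 = Σ lx·mx = 15.76 → 15.76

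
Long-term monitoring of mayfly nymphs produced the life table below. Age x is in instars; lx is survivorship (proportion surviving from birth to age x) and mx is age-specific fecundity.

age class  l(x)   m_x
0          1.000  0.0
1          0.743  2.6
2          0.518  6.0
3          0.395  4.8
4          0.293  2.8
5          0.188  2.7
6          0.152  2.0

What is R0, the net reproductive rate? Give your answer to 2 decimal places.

lx·mx by age: 0, 1.9318, 3.108, 1.896, 0.8204, 0.5076, 0.304
R0 = Σ lx·mx = 8.5678 → 8.57

8.57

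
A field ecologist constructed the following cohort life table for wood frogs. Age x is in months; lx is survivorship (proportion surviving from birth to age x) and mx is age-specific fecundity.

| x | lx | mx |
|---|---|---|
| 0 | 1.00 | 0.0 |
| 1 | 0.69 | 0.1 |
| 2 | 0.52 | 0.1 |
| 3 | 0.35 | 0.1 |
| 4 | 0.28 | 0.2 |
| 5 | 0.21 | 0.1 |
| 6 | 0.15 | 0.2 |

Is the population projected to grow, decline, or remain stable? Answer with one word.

R0 = Σ lx·mx = 0 + 0.069 + 0.052 + 0.035 + 0.056 + 0.021 + 0.03 = 0.263
R0 < 1, so the population is declining.

declining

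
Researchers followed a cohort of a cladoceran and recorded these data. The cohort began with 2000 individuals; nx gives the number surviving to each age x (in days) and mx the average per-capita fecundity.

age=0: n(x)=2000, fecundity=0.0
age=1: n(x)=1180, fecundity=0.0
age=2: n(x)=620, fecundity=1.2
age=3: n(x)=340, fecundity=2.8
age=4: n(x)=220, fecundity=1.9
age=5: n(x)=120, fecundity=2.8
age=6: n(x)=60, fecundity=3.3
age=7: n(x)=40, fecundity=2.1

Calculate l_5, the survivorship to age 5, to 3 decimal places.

0.060

l_5 = n_5/n_0 = 120/2000 = 0.06 → 0.060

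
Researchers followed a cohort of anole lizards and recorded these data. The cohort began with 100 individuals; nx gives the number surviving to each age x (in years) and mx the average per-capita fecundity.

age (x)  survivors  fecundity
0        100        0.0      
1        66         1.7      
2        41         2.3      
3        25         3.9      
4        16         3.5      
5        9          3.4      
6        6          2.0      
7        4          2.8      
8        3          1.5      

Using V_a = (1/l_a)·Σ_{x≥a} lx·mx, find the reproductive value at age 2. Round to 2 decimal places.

7.47

lx = nx/n0 = nx/100: 1, 0.66, 0.41, 0.25, 0.16, 0.09, 0.06, 0.04, 0.03
lx·mx for x ≥ 2: 0.943, 0.975, 0.56, 0.306, 0.12, 0.112, 0.045 → sum = 3.061
V_2 = 3.061 / l_2 = 3.061 / 0.41 = 7.465854… → 7.47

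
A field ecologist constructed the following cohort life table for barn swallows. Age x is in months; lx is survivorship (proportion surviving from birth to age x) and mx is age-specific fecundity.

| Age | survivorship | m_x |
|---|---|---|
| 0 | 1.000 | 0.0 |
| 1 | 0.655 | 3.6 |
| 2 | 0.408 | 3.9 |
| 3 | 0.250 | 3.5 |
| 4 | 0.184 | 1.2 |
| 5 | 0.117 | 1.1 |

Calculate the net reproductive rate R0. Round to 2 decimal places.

5.17

lx·mx by age: 0, 2.358, 1.5912, 0.875, 0.2208, 0.1287
R0 = Σ lx·mx = 5.1737 → 5.17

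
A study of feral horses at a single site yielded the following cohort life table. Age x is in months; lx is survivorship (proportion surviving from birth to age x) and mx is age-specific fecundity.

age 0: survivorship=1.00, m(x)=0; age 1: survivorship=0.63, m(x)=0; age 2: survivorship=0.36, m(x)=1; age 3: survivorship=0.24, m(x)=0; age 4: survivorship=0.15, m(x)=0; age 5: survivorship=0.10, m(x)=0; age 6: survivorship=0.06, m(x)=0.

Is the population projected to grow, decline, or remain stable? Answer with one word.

R0 = Σ lx·mx = 0 + 0 + 0.36 + 0 + 0 + 0 + 0 = 0.36
R0 < 1, so the population is declining.

declining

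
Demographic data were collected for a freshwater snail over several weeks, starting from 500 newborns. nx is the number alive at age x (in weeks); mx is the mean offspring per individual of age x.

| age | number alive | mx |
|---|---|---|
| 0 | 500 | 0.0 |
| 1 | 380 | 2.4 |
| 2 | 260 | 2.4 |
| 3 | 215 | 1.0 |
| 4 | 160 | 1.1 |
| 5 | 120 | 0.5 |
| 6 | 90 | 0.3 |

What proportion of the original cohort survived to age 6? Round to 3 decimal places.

l_6 = n_6/n_0 = 90/500 = 0.18 → 0.180

0.180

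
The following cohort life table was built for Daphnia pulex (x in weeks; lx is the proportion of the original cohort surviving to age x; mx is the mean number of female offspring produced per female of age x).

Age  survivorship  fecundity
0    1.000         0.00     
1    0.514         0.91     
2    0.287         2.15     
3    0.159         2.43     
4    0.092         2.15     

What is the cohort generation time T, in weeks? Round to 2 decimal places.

lx·mx: 0, 0.46774, 0.61705, 0.38637, 0.1978 → R0 = 1.66896
x·lx·mx: 0, 0.46774, 1.2341, 1.15911, 0.7912 → Σ = 3.65215
T = 3.65215 / 1.66896 = 2.188279… → 2.19

2.19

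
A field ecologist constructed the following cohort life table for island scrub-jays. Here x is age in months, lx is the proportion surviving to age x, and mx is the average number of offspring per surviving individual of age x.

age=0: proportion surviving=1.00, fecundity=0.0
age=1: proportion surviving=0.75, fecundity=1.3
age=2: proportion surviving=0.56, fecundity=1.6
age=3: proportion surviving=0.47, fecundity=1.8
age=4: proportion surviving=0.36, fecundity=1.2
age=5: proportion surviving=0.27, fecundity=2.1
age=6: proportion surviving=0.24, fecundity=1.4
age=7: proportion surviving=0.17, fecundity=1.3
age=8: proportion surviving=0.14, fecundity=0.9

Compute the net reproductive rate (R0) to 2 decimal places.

4.40

lx·mx by age: 0, 0.975, 0.896, 0.846, 0.432, 0.567, 0.336, 0.221, 0.126
R0 = Σ lx·mx = 4.399 → 4.40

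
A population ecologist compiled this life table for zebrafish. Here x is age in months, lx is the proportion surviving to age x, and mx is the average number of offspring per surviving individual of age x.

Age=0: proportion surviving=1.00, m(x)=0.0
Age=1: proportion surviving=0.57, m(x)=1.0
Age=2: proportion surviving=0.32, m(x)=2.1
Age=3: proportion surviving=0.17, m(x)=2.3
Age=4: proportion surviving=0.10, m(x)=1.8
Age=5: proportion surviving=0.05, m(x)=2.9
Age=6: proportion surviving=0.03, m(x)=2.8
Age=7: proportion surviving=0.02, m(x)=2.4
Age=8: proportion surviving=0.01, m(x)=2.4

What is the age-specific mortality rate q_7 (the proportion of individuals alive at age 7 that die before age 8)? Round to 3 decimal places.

0.500

q_7 = (l_7 − l_8) / l_7 = (0.02 − 0.01) / 0.02
     = 0.01 / 0.02 = 0.5 → 0.500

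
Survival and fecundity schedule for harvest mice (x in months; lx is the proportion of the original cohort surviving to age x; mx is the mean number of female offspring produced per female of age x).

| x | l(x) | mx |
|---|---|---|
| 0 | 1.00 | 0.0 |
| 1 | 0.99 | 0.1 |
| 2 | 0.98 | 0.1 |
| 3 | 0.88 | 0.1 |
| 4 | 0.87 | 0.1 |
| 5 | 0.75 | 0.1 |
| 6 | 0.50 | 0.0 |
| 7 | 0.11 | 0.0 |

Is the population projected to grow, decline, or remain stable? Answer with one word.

declining

R0 = Σ lx·mx = 0 + 0.099 + 0.098 + 0.088 + 0.087 + 0.075 + 0 + 0 = 0.447
R0 < 1, so the population is declining.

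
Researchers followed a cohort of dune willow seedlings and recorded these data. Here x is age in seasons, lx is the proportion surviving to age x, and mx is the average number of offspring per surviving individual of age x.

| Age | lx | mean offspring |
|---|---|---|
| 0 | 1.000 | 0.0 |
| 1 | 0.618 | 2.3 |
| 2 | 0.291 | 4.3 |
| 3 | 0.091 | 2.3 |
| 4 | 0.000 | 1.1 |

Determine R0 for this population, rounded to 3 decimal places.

2.882

lx·mx by age: 0, 1.4214, 1.2513, 0.2093, 0
R0 = Σ lx·mx = 2.882 → 2.882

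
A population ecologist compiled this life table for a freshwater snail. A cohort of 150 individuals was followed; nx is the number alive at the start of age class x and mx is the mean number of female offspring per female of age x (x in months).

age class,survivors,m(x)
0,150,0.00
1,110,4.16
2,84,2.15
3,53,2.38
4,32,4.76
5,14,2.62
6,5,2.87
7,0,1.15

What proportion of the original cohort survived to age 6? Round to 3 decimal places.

l_6 = n_6/n_0 = 5/150 = 0.033333… → 0.033

0.033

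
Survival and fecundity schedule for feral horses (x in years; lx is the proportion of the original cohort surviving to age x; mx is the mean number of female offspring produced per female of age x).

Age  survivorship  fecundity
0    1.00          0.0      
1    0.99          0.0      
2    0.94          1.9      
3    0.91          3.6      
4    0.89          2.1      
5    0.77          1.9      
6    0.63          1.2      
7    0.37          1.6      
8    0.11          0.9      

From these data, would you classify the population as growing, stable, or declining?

R0 = Σ lx·mx = 0 + 0 + 1.786 + 3.276 + 1.869 + 1.463 + 0.756 + 0.592 + 0.099 = 9.841
R0 > 1, so the population is growing.

growing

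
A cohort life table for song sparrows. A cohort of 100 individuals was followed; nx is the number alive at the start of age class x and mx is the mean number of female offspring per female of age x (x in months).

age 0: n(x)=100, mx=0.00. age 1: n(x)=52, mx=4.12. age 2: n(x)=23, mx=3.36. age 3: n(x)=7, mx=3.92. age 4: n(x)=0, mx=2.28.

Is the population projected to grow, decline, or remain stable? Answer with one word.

lx = nx/n0 = nx/100: 1, 0.52, 0.23, 0.07, 0
R0 = Σ lx·mx = 0 + 2.1424 + 0.7728 + 0.2744 + 0 = 3.1896
R0 > 1, so the population is growing.

growing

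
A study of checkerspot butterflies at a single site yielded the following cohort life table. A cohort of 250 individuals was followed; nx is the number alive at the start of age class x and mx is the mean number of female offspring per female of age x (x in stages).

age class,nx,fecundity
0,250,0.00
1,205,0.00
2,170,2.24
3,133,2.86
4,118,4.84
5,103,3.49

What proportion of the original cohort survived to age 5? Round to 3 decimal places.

0.412

l_5 = n_5/n_0 = 103/250 = 0.412 → 0.412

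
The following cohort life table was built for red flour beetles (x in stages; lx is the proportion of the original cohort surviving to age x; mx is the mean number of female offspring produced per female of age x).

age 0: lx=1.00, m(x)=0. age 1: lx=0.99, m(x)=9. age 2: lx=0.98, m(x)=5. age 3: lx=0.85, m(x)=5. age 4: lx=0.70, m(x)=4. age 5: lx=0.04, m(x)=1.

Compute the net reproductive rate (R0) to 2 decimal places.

lx·mx by age: 0, 8.91, 4.9, 4.25, 2.8, 0.04
R0 = Σ lx·mx = 20.9 → 20.90

20.90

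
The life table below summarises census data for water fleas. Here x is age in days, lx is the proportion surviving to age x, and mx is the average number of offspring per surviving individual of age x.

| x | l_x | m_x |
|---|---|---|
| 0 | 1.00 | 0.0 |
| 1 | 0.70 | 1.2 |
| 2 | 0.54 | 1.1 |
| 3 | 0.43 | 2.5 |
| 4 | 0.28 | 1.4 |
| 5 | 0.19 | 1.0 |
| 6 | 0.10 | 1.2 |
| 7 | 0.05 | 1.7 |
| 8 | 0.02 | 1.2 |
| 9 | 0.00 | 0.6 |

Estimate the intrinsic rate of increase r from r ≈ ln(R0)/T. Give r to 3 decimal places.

0.429

R0 = Σ lx·mx = 0 + 0.84 + 0.594 + 1.075 + 0.392 + 0.19 + 0.12 + 0.085 + 0.024 + 0 = 3.32
Σ x·lx·mx = 9.278; T = 9.278/3.32 = 2.79458…
r ≈ ln(R0)/T = ln(3.32)/2.79458… = 0.42939… → 0.429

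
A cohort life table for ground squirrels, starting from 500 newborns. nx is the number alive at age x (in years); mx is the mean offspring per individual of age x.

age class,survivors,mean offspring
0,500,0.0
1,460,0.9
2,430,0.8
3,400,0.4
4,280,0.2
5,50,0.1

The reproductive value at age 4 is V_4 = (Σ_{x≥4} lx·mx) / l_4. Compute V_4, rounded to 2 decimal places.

lx = nx/n0 = nx/500: 1, 0.92, 0.86, 0.8, 0.56, 0.1
lx·mx for x ≥ 4: 0.112, 0.01 → sum = 0.122
V_4 = 0.122 / l_4 = 0.122 / 0.56 = 0.217857… → 0.22

0.22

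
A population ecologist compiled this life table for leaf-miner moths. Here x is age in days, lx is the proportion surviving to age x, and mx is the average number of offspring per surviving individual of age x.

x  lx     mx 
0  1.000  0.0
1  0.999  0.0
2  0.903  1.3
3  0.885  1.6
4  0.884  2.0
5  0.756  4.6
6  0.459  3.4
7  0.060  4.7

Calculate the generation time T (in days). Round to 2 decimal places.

4.38

lx·mx: 0, 0, 1.1739, 1.416, 1.768, 3.4776, 1.5606, 0.282 → R0 = 9.6781
x·lx·mx: 0, 0, 2.3478, 4.248, 7.072, 17.388, 9.3636, 1.974 → Σ = 42.3934
T = 42.3934 / 9.6781 = 4.380343… → 4.38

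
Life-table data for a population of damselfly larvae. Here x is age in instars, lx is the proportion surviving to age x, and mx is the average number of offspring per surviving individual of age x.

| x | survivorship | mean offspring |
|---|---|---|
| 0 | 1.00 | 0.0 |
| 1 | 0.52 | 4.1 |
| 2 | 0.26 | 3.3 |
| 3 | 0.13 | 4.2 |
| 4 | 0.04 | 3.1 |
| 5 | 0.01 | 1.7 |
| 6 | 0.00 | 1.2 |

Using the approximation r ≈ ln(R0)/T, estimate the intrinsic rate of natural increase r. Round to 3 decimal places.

R0 = Σ lx·mx = 0 + 2.132 + 0.858 + 0.546 + 0.124 + 0.017 + 0 = 3.677
Σ x·lx·mx = 6.067; T = 6.067/3.677 = 1.64999…
r ≈ ln(R0)/T = ln(3.677)/1.64999… = 0.78916… → 0.789

0.789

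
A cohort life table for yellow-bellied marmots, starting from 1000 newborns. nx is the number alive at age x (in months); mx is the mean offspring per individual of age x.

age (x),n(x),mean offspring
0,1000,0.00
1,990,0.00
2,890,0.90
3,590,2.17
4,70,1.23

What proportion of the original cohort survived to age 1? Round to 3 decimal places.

0.990

l_1 = n_1/n_0 = 990/1000 = 0.99 → 0.990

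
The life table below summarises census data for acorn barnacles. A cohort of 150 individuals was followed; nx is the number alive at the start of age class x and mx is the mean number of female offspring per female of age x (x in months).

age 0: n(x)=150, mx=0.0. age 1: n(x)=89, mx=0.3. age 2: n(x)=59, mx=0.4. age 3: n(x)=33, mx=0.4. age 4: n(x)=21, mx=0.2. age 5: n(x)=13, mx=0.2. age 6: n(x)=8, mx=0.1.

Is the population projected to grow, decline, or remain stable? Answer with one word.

declining

lx = nx/n0 = nx/150: 1, 0.59333…, 0.39333…, 0.22, 0.14, 0.08667…, 0.05333…
R0 = Σ lx·mx = 0 + 0.178… + 0.157333… + 0.088 + 0.028 + 0.017333… + 0.005333… = 0.474…
R0 < 1, so the population is declining.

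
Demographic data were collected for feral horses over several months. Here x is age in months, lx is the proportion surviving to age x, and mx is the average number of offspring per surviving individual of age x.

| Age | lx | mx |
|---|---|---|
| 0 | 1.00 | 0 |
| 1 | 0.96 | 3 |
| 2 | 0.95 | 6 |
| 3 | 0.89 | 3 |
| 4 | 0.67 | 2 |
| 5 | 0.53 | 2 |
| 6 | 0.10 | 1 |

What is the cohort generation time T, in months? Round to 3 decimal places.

lx·mx: 0, 2.88, 5.7, 2.67, 1.34, 1.06, 0.1 → R0 = 13.75
x·lx·mx: 0, 2.88, 11.4, 8.01, 5.36, 5.3, 0.6 → Σ = 33.55
T = 33.55 / 13.75 = 2.44 → 2.440

2.440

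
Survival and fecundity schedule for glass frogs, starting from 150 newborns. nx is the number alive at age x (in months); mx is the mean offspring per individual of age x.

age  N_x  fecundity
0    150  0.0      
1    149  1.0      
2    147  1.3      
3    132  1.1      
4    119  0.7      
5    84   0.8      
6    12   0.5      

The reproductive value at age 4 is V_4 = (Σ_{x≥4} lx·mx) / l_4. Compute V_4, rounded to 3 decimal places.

lx = nx/n0 = nx/150: 1, 0.99333…, 0.98, 0.88, 0.79333…, 0.56, 0.08
lx·mx for x ≥ 4: 0.555333…, 0.448, 0.04 → sum = 1.043333…
V_4 = 1.043333… / l_4 = 1.043333… / 0.793333… = 1.315126… → 1.315

1.315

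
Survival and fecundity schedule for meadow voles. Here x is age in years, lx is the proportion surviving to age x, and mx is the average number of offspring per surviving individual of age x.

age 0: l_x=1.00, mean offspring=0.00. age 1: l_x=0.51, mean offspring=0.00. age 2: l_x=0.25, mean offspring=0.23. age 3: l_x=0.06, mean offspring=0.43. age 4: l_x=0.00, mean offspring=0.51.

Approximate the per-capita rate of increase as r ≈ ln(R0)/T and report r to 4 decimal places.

-1.0760

R0 = Σ lx·mx = 0 + 0 + 0.0575 + 0.0258 + 0 = 0.0833
Σ x·lx·mx = 0.1924; T = 0.1924/0.0833 = 2.30972…
r ≈ ln(R0)/T = ln(0.0833)/2.30972… = -1.076019… → -1.0760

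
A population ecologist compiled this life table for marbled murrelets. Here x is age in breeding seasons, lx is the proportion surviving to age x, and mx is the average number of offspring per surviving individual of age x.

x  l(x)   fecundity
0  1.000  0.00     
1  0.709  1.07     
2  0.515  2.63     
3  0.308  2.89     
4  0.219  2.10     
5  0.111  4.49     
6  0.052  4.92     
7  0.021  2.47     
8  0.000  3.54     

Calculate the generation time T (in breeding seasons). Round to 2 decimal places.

2.90

lx·mx: 0, 0.75863, 1.35445, 0.89012, 0.4599, 0.49839, 0.25584, 0.05187, 0 → R0 = 4.2692
x·lx·mx: 0, 0.75863, 2.7089, 2.67036, 1.8396, 2.49195, 1.53504, 0.36309, 0 → Σ = 12.36757
T = 12.36757 / 4.2692 = 2.896929… → 2.90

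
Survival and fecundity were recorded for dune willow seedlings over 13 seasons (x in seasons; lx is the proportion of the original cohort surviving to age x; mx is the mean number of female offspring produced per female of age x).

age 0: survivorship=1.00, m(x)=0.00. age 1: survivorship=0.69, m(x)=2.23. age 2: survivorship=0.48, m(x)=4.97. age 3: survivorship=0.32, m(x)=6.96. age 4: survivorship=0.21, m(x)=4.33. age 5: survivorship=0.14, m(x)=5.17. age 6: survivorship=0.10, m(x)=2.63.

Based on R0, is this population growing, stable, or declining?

R0 = Σ lx·mx = 0 + 1.5387 + 2.3856 + 2.2272 + 0.9093 + 0.7238 + 0.263 = 8.0476
R0 > 1, so the population is growing.

growing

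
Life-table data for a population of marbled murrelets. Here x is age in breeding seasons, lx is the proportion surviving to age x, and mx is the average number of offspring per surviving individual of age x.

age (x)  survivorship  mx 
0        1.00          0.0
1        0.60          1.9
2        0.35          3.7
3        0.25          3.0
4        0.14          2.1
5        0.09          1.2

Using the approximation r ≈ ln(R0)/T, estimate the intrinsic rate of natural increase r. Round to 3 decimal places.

0.595

R0 = Σ lx·mx = 0 + 1.14 + 1.295 + 0.75 + 0.294 + 0.108 = 3.587
Σ x·lx·mx = 7.696; T = 7.696/3.587 = 2.14553…
r ≈ ln(R0)/T = ln(3.587)/2.14553… = 0.59534… → 0.595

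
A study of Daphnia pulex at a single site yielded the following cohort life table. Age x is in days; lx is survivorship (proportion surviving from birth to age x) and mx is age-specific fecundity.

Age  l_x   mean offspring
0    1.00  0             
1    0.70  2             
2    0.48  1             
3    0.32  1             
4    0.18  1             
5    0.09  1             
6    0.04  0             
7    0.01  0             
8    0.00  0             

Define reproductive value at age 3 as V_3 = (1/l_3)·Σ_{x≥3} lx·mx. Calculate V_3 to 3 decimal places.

1.844

lx·mx for x ≥ 3: 0.32, 0.18, 0.09, 0, 0, 0 → sum = 0.59
V_3 = 0.59 / l_3 = 0.59 / 0.32 = 1.84375 → 1.844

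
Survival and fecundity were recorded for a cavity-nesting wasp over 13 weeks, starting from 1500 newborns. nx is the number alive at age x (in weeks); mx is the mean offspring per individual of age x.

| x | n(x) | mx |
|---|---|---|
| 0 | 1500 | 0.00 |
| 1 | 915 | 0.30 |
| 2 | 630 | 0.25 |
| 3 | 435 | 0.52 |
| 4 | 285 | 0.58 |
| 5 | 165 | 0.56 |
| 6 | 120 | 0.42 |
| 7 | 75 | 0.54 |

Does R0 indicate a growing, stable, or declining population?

lx = nx/n0 = nx/1500: 1, 0.61, 0.42, 0.29, 0.19, 0.11, 0.08, 0.05
R0 = Σ lx·mx = 0 + 0.183 + 0.105 + 0.1508 + 0.1102 + 0.0616 + 0.0336 + 0.027 = 0.6712
R0 < 1, so the population is declining.

declining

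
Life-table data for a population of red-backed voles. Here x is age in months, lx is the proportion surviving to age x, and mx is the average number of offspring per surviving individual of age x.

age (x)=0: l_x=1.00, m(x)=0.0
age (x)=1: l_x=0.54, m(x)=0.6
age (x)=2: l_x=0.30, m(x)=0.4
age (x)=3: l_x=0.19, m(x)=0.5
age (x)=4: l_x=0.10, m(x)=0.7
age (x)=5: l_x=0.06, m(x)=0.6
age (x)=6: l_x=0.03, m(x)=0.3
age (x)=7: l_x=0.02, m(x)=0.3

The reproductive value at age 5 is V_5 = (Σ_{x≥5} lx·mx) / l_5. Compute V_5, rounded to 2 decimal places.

lx·mx for x ≥ 5: 0.036, 0.009, 0.006 → sum = 0.051
V_5 = 0.051 / l_5 = 0.051 / 0.06 = 0.85 → 0.85

0.85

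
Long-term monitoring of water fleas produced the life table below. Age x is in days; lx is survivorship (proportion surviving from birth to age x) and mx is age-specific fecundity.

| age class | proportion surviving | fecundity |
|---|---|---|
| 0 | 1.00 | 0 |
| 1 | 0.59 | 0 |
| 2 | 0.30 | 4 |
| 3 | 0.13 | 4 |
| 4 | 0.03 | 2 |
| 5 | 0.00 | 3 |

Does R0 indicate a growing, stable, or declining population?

growing

R0 = Σ lx·mx = 0 + 0 + 1.2 + 0.52 + 0.06 + 0 = 1.78
R0 > 1, so the population is growing.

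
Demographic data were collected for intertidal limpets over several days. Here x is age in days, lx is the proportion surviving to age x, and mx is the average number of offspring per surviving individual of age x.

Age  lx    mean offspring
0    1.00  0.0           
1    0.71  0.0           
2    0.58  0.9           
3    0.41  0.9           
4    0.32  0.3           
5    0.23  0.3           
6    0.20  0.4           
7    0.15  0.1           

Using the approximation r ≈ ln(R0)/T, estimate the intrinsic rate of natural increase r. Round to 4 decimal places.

0.0467

R0 = Σ lx·mx = 0 + 0 + 0.522 + 0.369 + 0.096 + 0.069 + 0.08 + 0.015 = 1.151
Σ x·lx·mx = 3.465; T = 3.465/1.151 = 3.01043…
r ≈ ln(R0)/T = ln(1.151)/3.01043… = 0.046715… → 0.0467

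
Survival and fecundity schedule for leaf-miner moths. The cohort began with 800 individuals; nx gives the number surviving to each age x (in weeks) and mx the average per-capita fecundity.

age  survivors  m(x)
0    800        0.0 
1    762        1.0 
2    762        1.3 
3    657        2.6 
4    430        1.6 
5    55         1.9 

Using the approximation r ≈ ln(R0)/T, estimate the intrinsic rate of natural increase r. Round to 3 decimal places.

0.638

lx = nx/n0 = nx/800: 1, 0.9525, 0.9525, 0.82125, 0.5375, 0.06875
R0 = Σ lx·mx = 0 + 0.9525 + 1.23825 + 2.13525… + 0.86 + 0.13063… = 5.316625
Σ x·lx·mx = 13.927875; T = 13.927875/5.316625 = 2.61968…
r ≈ ln(R0)/T = ln(5.316625)/2.61968… = 0.6378… → 0.638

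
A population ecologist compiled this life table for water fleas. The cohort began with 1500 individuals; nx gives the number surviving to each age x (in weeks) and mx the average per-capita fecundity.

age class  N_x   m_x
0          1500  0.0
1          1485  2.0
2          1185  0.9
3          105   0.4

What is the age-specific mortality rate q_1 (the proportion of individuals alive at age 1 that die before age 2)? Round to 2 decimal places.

0.20

lx = nx/n0 = nx/1500: 1, 0.99, 0.79, 0.07
q_1 = (l_1 − l_2) / l_1 = (0.99 − 0.79) / 0.99
     = 0.2 / 0.99 = 0.20202… → 0.20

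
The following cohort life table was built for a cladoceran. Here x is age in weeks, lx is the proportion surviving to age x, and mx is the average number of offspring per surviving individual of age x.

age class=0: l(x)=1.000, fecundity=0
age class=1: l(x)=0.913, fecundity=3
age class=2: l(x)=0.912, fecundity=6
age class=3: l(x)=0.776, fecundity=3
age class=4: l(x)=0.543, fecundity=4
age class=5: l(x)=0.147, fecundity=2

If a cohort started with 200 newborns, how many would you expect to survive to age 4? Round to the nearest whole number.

Expected survivors = N0 · l_4 = 200 × 0.543 = 108.6 → 109

109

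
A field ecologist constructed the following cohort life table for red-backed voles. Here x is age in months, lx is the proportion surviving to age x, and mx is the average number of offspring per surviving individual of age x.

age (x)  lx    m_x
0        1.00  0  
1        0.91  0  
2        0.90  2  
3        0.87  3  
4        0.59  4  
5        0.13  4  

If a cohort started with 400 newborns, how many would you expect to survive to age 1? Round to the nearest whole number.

364

Expected survivors = N0 · l_1 = 400 × 0.91 = 364 → 364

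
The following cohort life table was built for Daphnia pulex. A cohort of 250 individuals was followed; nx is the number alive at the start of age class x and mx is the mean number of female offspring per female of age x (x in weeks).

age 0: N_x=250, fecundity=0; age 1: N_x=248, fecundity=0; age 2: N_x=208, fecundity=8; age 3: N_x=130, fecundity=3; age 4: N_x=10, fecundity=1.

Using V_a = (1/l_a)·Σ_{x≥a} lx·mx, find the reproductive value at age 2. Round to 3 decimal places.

lx = nx/n0 = nx/250: 1, 0.992, 0.832, 0.52, 0.04
lx·mx for x ≥ 2: 6.656, 1.56, 0.04 → sum = 8.256
V_2 = 8.256 / l_2 = 8.256 / 0.832 = 9.923077… → 9.923

9.923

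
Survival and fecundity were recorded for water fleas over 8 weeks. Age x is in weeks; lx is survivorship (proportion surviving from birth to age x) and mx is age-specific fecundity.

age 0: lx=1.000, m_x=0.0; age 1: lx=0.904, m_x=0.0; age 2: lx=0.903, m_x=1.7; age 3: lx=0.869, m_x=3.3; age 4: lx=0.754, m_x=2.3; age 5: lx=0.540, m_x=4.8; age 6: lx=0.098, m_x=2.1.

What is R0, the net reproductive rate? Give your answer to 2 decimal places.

8.93

lx·mx by age: 0, 0, 1.5351, 2.8677, 1.7342, 2.592, 0.2058
R0 = Σ lx·mx = 8.9348 → 8.93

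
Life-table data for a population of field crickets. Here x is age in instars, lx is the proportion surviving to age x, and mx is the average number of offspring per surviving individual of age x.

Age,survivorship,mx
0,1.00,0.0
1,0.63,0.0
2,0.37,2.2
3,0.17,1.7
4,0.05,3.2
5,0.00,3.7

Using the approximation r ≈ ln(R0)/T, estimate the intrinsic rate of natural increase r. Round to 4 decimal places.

R0 = Σ lx·mx = 0 + 0 + 0.814 + 0.289 + 0.16 + 0 = 1.263
Σ x·lx·mx = 3.135; T = 3.135/1.263 = 2.48219…
r ≈ ln(R0)/T = ln(1.263)/2.48219… = 0.094066… → 0.0941

0.0941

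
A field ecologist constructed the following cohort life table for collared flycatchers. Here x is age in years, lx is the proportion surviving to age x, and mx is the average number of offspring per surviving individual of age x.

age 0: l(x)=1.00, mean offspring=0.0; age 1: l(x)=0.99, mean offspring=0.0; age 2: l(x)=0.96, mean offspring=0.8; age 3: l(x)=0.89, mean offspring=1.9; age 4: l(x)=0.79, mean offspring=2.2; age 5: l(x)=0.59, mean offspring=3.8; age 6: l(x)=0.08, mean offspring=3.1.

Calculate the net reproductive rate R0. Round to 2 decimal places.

6.69

lx·mx by age: 0, 0, 0.768, 1.691, 1.738, 2.242, 0.248
R0 = Σ lx·mx = 6.687 → 6.69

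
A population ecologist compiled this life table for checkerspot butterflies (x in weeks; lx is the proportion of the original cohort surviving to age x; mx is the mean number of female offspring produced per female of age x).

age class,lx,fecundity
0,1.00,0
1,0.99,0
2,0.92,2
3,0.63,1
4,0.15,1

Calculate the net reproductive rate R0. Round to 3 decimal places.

lx·mx by age: 0, 0, 1.84, 0.63, 0.15
R0 = Σ lx·mx = 2.62 → 2.620

2.620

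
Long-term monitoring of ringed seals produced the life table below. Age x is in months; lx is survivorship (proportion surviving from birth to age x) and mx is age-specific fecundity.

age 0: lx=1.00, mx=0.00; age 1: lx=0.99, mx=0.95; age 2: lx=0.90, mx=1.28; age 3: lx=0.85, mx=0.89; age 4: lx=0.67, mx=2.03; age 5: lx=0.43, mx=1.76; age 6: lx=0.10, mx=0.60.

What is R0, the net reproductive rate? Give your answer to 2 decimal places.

5.03

lx·mx by age: 0, 0.9405, 1.152, 0.7565, 1.3601, 0.7568, 0.06
R0 = Σ lx·mx = 5.0259 → 5.03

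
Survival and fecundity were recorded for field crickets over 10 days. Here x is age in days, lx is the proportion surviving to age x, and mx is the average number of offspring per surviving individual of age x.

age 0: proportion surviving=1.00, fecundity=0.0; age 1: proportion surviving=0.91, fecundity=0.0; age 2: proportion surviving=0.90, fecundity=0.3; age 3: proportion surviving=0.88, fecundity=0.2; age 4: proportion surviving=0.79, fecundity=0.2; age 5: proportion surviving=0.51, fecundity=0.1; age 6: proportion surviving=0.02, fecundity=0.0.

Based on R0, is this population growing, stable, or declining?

declining

R0 = Σ lx·mx = 0 + 0 + 0.27 + 0.176 + 0.158 + 0.051 + 0 = 0.655
R0 < 1, so the population is declining.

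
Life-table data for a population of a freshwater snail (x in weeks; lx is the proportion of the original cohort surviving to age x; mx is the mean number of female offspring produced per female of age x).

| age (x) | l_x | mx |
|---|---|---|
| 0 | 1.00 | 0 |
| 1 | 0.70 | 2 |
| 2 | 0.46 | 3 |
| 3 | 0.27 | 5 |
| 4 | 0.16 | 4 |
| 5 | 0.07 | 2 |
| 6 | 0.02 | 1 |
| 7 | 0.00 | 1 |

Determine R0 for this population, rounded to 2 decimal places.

4.93

lx·mx by age: 0, 1.4, 1.38, 1.35, 0.64, 0.14, 0.02, 0
R0 = Σ lx·mx = 4.93 → 4.93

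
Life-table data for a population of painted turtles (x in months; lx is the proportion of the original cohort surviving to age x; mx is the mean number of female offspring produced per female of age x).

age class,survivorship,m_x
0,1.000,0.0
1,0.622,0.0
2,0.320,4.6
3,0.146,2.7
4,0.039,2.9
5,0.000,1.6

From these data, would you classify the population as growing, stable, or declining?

R0 = Σ lx·mx = 0 + 0 + 1.472 + 0.3942 + 0.1131 + 0 = 1.9793
R0 > 1, so the population is growing.

growing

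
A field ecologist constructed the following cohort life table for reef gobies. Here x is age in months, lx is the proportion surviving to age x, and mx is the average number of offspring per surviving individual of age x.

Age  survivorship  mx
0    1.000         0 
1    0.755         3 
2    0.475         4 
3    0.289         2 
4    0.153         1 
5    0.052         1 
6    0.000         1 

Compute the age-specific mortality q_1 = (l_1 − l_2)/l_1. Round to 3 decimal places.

q_1 = (l_1 − l_2) / l_1 = (0.755 − 0.475) / 0.755
     = 0.28 / 0.755 = 0.370861… → 0.371

0.371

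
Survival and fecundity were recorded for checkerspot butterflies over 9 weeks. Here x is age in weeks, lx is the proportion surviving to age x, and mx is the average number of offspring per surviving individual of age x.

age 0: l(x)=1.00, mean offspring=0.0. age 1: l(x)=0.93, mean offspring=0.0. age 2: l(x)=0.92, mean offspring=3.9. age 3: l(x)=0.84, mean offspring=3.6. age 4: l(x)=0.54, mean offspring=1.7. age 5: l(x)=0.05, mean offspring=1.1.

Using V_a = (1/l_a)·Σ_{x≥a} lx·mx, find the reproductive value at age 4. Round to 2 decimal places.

lx·mx for x ≥ 4: 0.918, 0.055 → sum = 0.973
V_4 = 0.973 / l_4 = 0.973 / 0.54 = 1.801852… → 1.80

1.80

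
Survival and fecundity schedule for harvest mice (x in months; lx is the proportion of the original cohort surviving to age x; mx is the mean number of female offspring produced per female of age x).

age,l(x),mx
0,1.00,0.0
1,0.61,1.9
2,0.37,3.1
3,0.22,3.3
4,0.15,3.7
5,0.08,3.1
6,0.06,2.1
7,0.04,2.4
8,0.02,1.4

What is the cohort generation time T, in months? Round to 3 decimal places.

2.630

lx·mx: 0, 1.159, 1.147, 0.726, 0.555, 0.248, 0.126, 0.096, 0.028 → R0 = 4.085
x·lx·mx: 0, 1.159, 2.294, 2.178, 2.22, 1.24, 0.756, 0.672, 0.224 → Σ = 10.743
T = 10.743 / 4.085 = 2.629865… → 2.630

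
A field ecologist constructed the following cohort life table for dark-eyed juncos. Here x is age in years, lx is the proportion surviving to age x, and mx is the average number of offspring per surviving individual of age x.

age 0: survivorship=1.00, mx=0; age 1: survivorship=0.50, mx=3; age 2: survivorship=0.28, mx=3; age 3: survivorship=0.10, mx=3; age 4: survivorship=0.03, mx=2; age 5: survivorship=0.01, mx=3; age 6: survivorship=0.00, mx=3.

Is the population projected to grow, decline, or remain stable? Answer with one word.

R0 = Σ lx·mx = 0 + 1.5 + 0.84 + 0.3 + 0.06 + 0.03 + 0 = 2.73
R0 > 1, so the population is growing.

growing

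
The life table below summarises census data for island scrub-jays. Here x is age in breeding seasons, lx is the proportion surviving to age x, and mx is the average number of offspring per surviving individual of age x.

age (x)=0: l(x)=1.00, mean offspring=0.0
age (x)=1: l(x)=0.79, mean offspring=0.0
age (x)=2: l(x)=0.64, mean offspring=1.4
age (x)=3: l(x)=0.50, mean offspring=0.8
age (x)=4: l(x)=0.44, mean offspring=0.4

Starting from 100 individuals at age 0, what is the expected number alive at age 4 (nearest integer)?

44

Expected survivors = N0 · l_4 = 100 × 0.44 = 44 → 44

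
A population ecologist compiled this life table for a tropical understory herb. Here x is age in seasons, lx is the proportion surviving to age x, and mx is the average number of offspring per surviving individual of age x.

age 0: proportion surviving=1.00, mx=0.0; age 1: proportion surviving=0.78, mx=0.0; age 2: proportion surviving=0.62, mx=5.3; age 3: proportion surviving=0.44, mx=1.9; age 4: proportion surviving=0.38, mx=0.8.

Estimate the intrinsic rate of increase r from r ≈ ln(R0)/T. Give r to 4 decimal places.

R0 = Σ lx·mx = 0 + 0 + 3.286 + 0.836 + 0.304 = 4.426
Σ x·lx·mx = 10.296; T = 10.296/4.426 = 2.32625…
r ≈ ln(R0)/T = ln(4.426)/2.32625… = 0.639438… → 0.6394

0.6394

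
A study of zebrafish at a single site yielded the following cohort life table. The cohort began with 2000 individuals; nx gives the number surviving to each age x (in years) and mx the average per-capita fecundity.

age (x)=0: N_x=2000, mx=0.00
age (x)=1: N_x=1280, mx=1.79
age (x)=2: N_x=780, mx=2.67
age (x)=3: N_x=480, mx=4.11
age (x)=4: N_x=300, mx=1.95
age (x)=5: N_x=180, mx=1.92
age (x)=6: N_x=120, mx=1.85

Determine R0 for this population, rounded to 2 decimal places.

3.75

lx = nx/n0 = nx/2000: 1, 0.64, 0.39, 0.24, 0.15, 0.09, 0.06
lx·mx by age: 0, 1.1456, 1.0413, 0.9864, 0.2925, 0.1728, 0.111
R0 = Σ lx·mx = 3.7496 → 3.75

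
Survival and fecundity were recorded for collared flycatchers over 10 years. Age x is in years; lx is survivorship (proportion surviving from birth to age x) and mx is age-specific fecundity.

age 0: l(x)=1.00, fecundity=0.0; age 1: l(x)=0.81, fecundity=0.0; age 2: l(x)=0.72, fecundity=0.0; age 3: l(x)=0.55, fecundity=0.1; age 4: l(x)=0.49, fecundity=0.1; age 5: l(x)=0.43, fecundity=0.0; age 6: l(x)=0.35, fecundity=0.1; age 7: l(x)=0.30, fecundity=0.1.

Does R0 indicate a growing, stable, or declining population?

R0 = Σ lx·mx = 0 + 0 + 0 + 0.055 + 0.049 + 0 + 0.035 + 0.03 = 0.169
R0 < 1, so the population is declining.

declining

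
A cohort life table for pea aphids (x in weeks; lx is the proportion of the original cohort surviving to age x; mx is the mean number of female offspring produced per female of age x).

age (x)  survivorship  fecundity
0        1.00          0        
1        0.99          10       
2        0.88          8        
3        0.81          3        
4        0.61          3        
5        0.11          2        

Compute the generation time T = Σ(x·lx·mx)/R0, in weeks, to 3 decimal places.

lx·mx: 0, 9.9, 7.04, 2.43, 1.83, 0.22 → R0 = 21.42
x·lx·mx: 0, 9.9, 14.08, 7.29, 7.32, 1.1 → Σ = 39.69
T = 39.69 / 21.42 = 1.852941… → 1.853

1.853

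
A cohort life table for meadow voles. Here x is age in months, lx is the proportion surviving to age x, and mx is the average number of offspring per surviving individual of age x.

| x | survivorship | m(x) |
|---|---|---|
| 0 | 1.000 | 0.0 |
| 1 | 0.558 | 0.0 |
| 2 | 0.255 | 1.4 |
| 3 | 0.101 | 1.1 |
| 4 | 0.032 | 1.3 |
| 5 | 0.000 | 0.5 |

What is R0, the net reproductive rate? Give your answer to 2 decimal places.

lx·mx by age: 0, 0, 0.357, 0.1111, 0.0416, 0
R0 = Σ lx·mx = 0.5097 → 0.51

0.51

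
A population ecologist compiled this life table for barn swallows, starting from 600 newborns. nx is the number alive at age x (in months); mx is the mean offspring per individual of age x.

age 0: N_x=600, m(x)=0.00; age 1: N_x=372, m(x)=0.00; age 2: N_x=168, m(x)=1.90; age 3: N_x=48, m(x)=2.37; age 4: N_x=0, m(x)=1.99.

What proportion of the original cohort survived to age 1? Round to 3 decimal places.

0.620

l_1 = n_1/n_0 = 372/600 = 0.62 → 0.620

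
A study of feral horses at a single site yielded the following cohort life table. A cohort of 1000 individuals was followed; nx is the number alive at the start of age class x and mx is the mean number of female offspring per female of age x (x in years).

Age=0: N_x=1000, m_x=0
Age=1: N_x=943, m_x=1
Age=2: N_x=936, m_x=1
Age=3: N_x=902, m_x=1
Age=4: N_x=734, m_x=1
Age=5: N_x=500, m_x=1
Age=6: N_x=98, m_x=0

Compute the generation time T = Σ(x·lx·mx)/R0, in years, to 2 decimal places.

lx = nx/n0 = nx/1000: 1, 0.943, 0.936, 0.902, 0.734, 0.5, 0.098
lx·mx: 0, 0.943, 0.936, 0.902, 0.734, 0.5, 0 → R0 = 4.015
x·lx·mx: 0, 0.943, 1.872, 2.706, 2.936, 2.5, 0 → Σ = 10.957
T = 10.957 / 4.015 = 2.729016… → 2.73

2.73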